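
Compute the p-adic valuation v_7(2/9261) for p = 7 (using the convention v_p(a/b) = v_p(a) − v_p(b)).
v_7(2/9261) = -3

Factor powers of 7 from the numerator and denominator of the reduced fraction: 2 = 7^0 · 2 and 9261 = 7^3 · 27. Apply v_p(a/b) = v_p(a) − v_p(b): v_7(2/9261) = 0 − 3 = -3.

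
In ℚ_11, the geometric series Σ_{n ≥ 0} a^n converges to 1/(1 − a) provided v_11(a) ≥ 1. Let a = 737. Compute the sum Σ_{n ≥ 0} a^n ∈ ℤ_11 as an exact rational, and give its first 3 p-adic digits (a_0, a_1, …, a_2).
Σ a^n = 1/(1 − a) = -1/736;  first 3 digits = (1, 1, 7)

v_11(a) = 1 ≥ 1, so the series converges in ℤ_11 to 1/(1 − a) = 1/(1 − 737) = -1/736. Expand this rational in ℤ_11: compute digits iteratively via d_i = x_i mod 11, x_{i+1} = (x_i − d_i)/11. The first 3 digits are (1, 1, 7).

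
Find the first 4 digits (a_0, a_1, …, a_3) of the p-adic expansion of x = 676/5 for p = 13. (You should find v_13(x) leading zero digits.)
(a_0, …, a_3) = (0, 0, 6, 10)

v_13(676/5) = 2, so a_0 = ... = a_1 = 0. Factor out: x = 13^2 · u with u = 4/5 a unit in ℤ_13. Expand u iteratively via a_{v+i} = u_i mod 13, u_{i+1} = (u_i − a_{v+i})/13:
  u_0 = 4/5;  a_2 = 6;  u_1 = (u_0 − 6)/13 = -2/5
  u_1 = -2/5;  a_3 = 10;  u_2 = (u_1 − 10)/13 = -4/5
Digits: (0, 0, 6, 10).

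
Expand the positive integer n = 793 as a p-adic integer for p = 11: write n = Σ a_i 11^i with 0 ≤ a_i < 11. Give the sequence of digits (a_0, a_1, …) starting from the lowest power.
(a_0, a_1, …) = (1, 6, 6)

Repeated division by 11 gives the digits low-to-high: 793 = 1 + 6·11^1 + 6·11^2. Digit sequence: (1, 6, 6).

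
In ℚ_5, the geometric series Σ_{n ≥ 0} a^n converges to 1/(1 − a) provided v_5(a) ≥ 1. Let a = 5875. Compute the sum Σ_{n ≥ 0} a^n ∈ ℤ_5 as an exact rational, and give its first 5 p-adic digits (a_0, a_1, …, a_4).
Σ a^n = 1/(1 − a) = -1/5874;  first 5 digits = (1, 0, 0, 2, 4)

v_5(a) = 3 ≥ 1, so the series converges in ℤ_5 to 1/(1 − a) = 1/(1 − 5875) = -1/5874. Expand this rational in ℤ_5: compute digits iteratively via d_i = x_i mod 5, x_{i+1} = (x_i − d_i)/5. The first 5 digits are (1, 0, 0, 2, 4).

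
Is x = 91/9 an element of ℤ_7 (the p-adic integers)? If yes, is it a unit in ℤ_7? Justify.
x ∈ ℤ_7 but not a unit; v_7(x) = 1 > 0

ℤ_7 = {x ∈ ℚ_7 : v_7(x) ≥ 0} and ℤ_7^× = {x ∈ ℤ_7 : v_7(x) = 0}. Here v_7(91/9) = v_7(num) − v_7(den) = 1; compare against these criteria.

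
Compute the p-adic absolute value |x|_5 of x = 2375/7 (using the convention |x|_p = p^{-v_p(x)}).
|2375/7|_5 = 1/125

Step 1 — compute v_5(x) by factoring powers of 5 out of the numerator and denominator: v_5(2375/7) = 3. Step 2 — apply |x|_p = p^{-v_p(x)} = 5^{-3} = 1/125.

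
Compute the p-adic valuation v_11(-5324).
v_11(-5324) = 3

v_11(n) is the largest exponent k such that 11^k divides n. Factor out: -5324 = -11^3 · 4. (Sign doesn't affect v_p.) So v_11(-5324) = 3.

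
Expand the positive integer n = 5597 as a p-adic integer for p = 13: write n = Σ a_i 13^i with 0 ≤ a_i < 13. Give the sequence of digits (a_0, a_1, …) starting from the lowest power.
(a_0, a_1, …) = (7, 1, 7, 2)

Repeated division by 13 gives the digits low-to-high: 5597 = 7 + 1·13^1 + 7·13^2 + 2·13^3. Digit sequence: (7, 1, 7, 2).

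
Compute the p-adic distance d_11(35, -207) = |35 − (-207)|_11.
d_11(35, -207) = 1/121

Step 1 — x − y = 35 − (-207) = 242. Step 2 — v_11(242) = 2 (factor: 242 = (11^2 · 2); the sign does not affect v_p). Step 3 — |x − y|_11 = 11^{-2} = 1/121.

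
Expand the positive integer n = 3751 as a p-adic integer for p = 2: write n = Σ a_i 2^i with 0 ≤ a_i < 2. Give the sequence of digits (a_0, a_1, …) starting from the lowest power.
(a_0, a_1, …) = (1, 1, 1, 0, 0, 1, 0, 1, 0, 1, 1, 1)

Repeated division by 2 gives the digits low-to-high: 3751 = 1 + 1·2^1 + 1·2^2 + 1·2^5 + 1·2^7 + 1·2^9 + 1·2^10 + 1·2^11. Digit sequence: (1, 1, 1, 0, 0, 1, 0, 1, 0, 1, 1, 1).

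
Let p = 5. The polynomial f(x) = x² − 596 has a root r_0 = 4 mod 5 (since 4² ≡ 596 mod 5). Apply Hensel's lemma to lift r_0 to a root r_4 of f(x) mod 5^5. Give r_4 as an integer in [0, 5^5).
r_4 = 3064 (mod 3125)

Hensel's recurrence: r_{i+1} = r_i − f(r_i)·(f′(r_i))^{-1} mod 5^{i+2}, with f′(x) = 2x. Iterate:
  r_0 = 4 (mod 5)
  r_1 = 14 (mod 25)
  r_2 = 64 (mod 125)
  r_3 = 564 (mod 625)
  r_4 = 3064 (mod 3125)
Final: r_4 = 3064, and one checks f(r_4) ≡ 0 mod 5^5.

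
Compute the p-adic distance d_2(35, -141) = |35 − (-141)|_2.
d_2(35, -141) = 1/16

Step 1 — x − y = 35 − (-141) = 176. Step 2 — v_2(176) = 4 (factor: 176 = (2^4 · 11); the sign does not affect v_p). Step 3 — |x − y|_2 = 2^{-4} = 1/16.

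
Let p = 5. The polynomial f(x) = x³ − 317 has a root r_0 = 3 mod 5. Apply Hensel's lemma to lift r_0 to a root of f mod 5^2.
r_1 = 23 (mod 25)

Hensel: r_{i+1} = r_i − f(r_i)/f′(r_i) mod 5^{i+2}, where f′(x) = 3x². Iterate:
  r_0 = 3 (mod 5)
  r_1 = 23 (mod 25)
Final: r = 23 with f(r) ≡ 0 mod 5^2.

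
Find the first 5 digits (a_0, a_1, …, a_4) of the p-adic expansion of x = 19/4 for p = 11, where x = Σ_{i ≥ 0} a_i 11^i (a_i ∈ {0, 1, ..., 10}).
(a_0, …, a_4) = (2, 3, 8, 2, 8)

v_11(19/4) = 0 (numerator and denominator both coprime to 11), so x ∈ ℤ_11^×. Compute digits iteratively via a_i = x_i mod 11, x_{i+1} = (x_i − a_i)/11, with x_0 = x:
  x_0 = 19/4;  a_0 = 2;  x_1 = (x_0 − 2)/11 = 1/4
  x_1 = 1/4;  a_1 = 3;  x_2 = (x_1 − 3)/11 = -1/4
  x_2 = -1/4;  a_2 = 8;  x_3 = (x_2 − 8)/11 = -3/4
  x_3 = -3/4;  a_3 = 2;  x_4 = (x_3 − 2)/11 = -1/4
  x_4 = -1/4;  a_4 = 8;  x_5 = (x_4 − 8)/11 = -3/4
Digits: (2, 3, 8, 2, 8).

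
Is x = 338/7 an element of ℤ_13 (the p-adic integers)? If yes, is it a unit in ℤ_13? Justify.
x ∈ ℤ_13 but not a unit; v_13(x) = 2 > 0

ℤ_13 = {x ∈ ℚ_13 : v_13(x) ≥ 0} and ℤ_13^× = {x ∈ ℤ_13 : v_13(x) = 0}. Here v_13(338/7) = v_13(num) − v_13(den) = 2; compare against these criteria.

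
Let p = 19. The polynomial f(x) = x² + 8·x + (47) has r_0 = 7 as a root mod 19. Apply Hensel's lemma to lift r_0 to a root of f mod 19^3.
r_2 = 2724 (mod 6859)

Hensel: r_{i+1} = r_i − f(r_i)·(f′(r_i))^{-1} mod 19^{i+2}, f′(x) = 2x + 8. Iterate:
  r_0 = 7 (mod 19)
  r_1 = 197 (mod 361)
  r_2 = 2724 (mod 6859)
Final: r = 2724 satisfies f(r) ≡ 0 mod 19^3.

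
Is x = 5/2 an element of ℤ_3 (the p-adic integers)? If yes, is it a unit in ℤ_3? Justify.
x ∈ ℤ_3^× (unit); v_3(x) = 0

ℤ_3 = {x ∈ ℚ_3 : v_3(x) ≥ 0} and ℤ_3^× = {x ∈ ℤ_3 : v_3(x) = 0}. Here v_3(5/2) = v_3(num) − v_3(den) = 0; compare against these criteria.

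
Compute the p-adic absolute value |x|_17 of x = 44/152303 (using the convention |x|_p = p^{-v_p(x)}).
|44/152303|_17 = 4913

Step 1 — compute v_17(x) by factoring powers of 17 out of the numerator and denominator: v_17(44/152303) = -3. Step 2 — apply |x|_p = p^{-v_p(x)} = 17^{3} = 4913.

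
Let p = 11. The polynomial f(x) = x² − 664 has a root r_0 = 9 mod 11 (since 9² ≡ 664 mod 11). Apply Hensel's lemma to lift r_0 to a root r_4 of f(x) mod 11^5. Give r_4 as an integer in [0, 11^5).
r_4 = 80177 (mod 161051)

Hensel's recurrence: r_{i+1} = r_i − f(r_i)·(f′(r_i))^{-1} mod 11^{i+2}, with f′(x) = 2x. Iterate:
  r_0 = 9 (mod 11)
  r_1 = 75 (mod 121)
  r_2 = 317 (mod 1331)
  r_3 = 6972 (mod 14641)
  r_4 = 80177 (mod 161051)
Final: r_4 = 80177, and one checks f(r_4) ≡ 0 mod 11^5.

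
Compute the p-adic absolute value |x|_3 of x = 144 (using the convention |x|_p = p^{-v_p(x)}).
|144|_3 = 1/9

Step 1 — compute v_3(x) by factoring powers of 3 out of the numerator and denominator: v_3(144) = 2. Step 2 — apply |x|_p = p^{-v_p(x)} = 3^{-2} = 1/9.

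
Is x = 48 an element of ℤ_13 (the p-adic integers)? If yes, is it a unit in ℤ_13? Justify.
x ∈ ℤ_13^× (unit); v_13(x) = 0

ℤ_13 = {x ∈ ℚ_13 : v_13(x) ≥ 0} and ℤ_13^× = {x ∈ ℤ_13 : v_13(x) = 0}. Here v_13(48) = v_13(num) − v_13(den) = 0; compare against these criteria.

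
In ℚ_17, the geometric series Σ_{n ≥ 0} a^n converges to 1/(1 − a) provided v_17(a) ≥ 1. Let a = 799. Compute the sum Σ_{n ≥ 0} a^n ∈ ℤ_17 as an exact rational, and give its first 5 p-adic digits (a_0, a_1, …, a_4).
Σ a^n = 1/(1 − a) = -1/798;  first 5 digits = (1, 13, 1, 15, 12)

v_17(a) = 1 ≥ 1, so the series converges in ℤ_17 to 1/(1 − a) = 1/(1 − 799) = -1/798. Expand this rational in ℤ_17: compute digits iteratively via d_i = x_i mod 17, x_{i+1} = (x_i − d_i)/17. The first 5 digits are (1, 13, 1, 15, 12).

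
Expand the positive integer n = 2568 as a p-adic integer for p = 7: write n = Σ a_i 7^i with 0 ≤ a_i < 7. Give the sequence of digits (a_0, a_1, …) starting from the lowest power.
(a_0, a_1, …) = (6, 2, 3, 0, 1)

Repeated division by 7 gives the digits low-to-high: 2568 = 6 + 2·7^1 + 3·7^2 + 1·7^4. Digit sequence: (6, 2, 3, 0, 1).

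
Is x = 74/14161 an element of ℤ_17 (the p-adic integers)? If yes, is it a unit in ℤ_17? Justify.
x ∉ ℤ_17 (v_17(x) = -2 < 0)

ℤ_17 = {x ∈ ℚ_17 : v_17(x) ≥ 0} and ℤ_17^× = {x ∈ ℤ_17 : v_17(x) = 0}. Here v_17(74/14161) = v_17(num) − v_17(den) = -2; compare against these criteria.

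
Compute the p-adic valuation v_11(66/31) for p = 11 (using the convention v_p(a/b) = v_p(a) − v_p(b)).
v_11(66/31) = 1

Factor powers of 11 from the numerator and denominator of the reduced fraction: 66 = 11^1 · 6 and 31 = 11^0 · 31. Apply v_p(a/b) = v_p(a) − v_p(b): v_11(66/31) = 1 − 0 = 1.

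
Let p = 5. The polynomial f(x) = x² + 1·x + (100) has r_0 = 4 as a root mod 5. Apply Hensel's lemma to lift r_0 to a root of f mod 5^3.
r_2 = 99 (mod 125)

Hensel: r_{i+1} = r_i − f(r_i)·(f′(r_i))^{-1} mod 5^{i+2}, f′(x) = 2x + 1. Iterate:
  r_0 = 4 (mod 5)
  r_1 = 24 (mod 25)
  r_2 = 99 (mod 125)
Final: r = 99 satisfies f(r) ≡ 0 mod 5^3.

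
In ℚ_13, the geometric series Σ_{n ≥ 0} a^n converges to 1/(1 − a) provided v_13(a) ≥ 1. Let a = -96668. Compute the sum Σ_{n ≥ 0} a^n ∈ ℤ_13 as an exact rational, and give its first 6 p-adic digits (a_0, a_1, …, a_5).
Σ a^n = 1/(1 − a) = 1/96669;  first 6 digits = (1, 0, 0, 8, 9, 12)

v_13(a) = 3 ≥ 1, so the series converges in ℤ_13 to 1/(1 − a) = 1/(1 − (-96668)) = 1/96669. Expand this rational in ℤ_13: compute digits iteratively via d_i = x_i mod 13, x_{i+1} = (x_i − d_i)/13. The first 6 digits are (1, 0, 0, 8, 9, 12).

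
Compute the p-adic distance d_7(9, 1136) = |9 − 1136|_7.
d_7(9, 1136) = 1/49

Step 1 — x − y = 9 − 1136 = -1127. Step 2 — v_7(-1127) = 2 (factor: -1127 = −(7^2 · 23); the sign does not affect v_p). Step 3 — |x − y|_7 = 7^{-2} = 1/49.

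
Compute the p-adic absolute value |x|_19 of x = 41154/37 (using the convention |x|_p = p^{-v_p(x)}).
|41154/37|_19 = 1/6859

Step 1 — compute v_19(x) by factoring powers of 19 out of the numerator and denominator: v_19(41154/37) = 3. Step 2 — apply |x|_p = p^{-v_p(x)} = 19^{-3} = 1/6859.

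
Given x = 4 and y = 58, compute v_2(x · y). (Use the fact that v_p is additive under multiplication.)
v_2(232) = 3

v_p(x) = 2 (factor: 4 = 2^2 · 1); v_p(y) = 1 (factor: 58 = 2^1 · 29). Additivity: v_p(xy) = v_p(x) + v_p(y) = 2 + 1 = 3. (Direct check: xy = 232 = 2^3 · (29).)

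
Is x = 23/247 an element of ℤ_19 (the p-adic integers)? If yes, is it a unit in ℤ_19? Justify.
x ∉ ℤ_19 (v_19(x) = -1 < 0)

ℤ_19 = {x ∈ ℚ_19 : v_19(x) ≥ 0} and ℤ_19^× = {x ∈ ℤ_19 : v_19(x) = 0}. Here v_19(23/247) = v_19(num) − v_19(den) = -1; compare against these criteria.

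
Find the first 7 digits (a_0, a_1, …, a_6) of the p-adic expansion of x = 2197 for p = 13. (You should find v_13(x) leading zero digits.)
(a_0, …, a_6) = (0, 0, 0, 1, 0, 0, 0)

v_13(2197) = 3, so a_0 = ... = a_2 = 0. Factor out: x = 13^3 · u with u = 1 a unit in ℤ_13. Expand u iteratively via a_{v+i} = u_i mod 13, u_{i+1} = (u_i − a_{v+i})/13:
  u_0 = 1;  a_3 = 1;  u_1 = (u_0 − 1)/13 = 0
  u_1 = 0;  a_4 = 0;  u_2 = (u_1 − 0)/13 = 0
  u_2 = 0;  a_5 = 0;  u_3 = (u_2 − 0)/13 = 0
  u_3 = 0;  a_6 = 0;  u_4 = (u_3 − 0)/13 = 0
Digits: (0, 0, 0, 1, 0, 0, 0).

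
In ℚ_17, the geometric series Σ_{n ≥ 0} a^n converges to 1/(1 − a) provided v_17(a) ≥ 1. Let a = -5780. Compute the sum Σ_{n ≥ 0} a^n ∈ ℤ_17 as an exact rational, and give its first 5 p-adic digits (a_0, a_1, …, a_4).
Σ a^n = 1/(1 − a) = 1/5781;  first 5 digits = (1, 0, 14, 15, 8)

v_17(a) = 2 ≥ 1, so the series converges in ℤ_17 to 1/(1 − a) = 1/(1 − (-5780)) = 1/5781. Expand this rational in ℤ_17: compute digits iteratively via d_i = x_i mod 17, x_{i+1} = (x_i − d_i)/17. The first 5 digits are (1, 0, 14, 15, 8).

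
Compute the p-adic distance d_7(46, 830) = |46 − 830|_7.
d_7(46, 830) = 1/49

Step 1 — x − y = 46 − 830 = -784. Step 2 — v_7(-784) = 2 (factor: -784 = −(7^2 · 16); the sign does not affect v_p). Step 3 — |x − y|_7 = 7^{-2} = 1/49.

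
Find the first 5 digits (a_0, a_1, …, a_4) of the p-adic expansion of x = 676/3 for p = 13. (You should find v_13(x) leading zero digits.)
(a_0, …, a_4) = (0, 0, 10, 8, 8)

v_13(676/3) = 2, so a_0 = ... = a_1 = 0. Factor out: x = 13^2 · u with u = 4/3 a unit in ℤ_13. Expand u iteratively via a_{v+i} = u_i mod 13, u_{i+1} = (u_i − a_{v+i})/13:
  u_0 = 4/3;  a_2 = 10;  u_1 = (u_0 − 10)/13 = -2/3
  u_1 = -2/3;  a_3 = 8;  u_2 = (u_1 − 8)/13 = -2/3
  u_2 = -2/3;  a_4 = 8;  u_3 = (u_2 − 8)/13 = -2/3
Digits: (0, 0, 10, 8, 8).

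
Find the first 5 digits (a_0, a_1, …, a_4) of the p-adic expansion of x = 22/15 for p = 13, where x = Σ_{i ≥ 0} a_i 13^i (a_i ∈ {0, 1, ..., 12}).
(a_0, …, a_4) = (11, 1, 12, 6, 9)

v_13(22/15) = 0 (numerator and denominator both coprime to 13), so x ∈ ℤ_13^×. Compute digits iteratively via a_i = x_i mod 13, x_{i+1} = (x_i − a_i)/13, with x_0 = x:
  x_0 = 22/15;  a_0 = 11;  x_1 = (x_0 − 11)/13 = -11/15
  x_1 = -11/15;  a_1 = 1;  x_2 = (x_1 − 1)/13 = -2/15
  x_2 = -2/15;  a_2 = 12;  x_3 = (x_2 − 12)/13 = -14/15
  x_3 = -14/15;  a_3 = 6;  x_4 = (x_3 − 6)/13 = -8/15
  x_4 = -8/15;  a_4 = 9;  x_5 = (x_4 − 9)/13 = -11/15
Digits: (11, 1, 12, 6, 9).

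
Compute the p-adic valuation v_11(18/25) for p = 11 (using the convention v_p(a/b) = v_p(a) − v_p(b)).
v_11(18/25) = 0

Factor powers of 11 from the numerator and denominator of the reduced fraction: 18 = 11^0 · 18 and 25 = 11^0 · 25. Apply v_p(a/b) = v_p(a) − v_p(b): v_11(18/25) = 0 − 0 = 0.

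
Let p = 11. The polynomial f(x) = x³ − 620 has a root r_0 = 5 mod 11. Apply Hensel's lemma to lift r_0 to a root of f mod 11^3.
r_2 = 1270 (mod 1331)

Hensel: r_{i+1} = r_i − f(r_i)/f′(r_i) mod 11^{i+2}, where f′(x) = 3x². Iterate:
  r_0 = 5 (mod 11)
  r_1 = 60 (mod 121)
  r_2 = 1270 (mod 1331)
Final: r = 1270 with f(r) ≡ 0 mod 11^3.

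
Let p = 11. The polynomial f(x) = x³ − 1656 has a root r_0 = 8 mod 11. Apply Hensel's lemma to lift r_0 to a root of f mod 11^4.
r_3 = 13087 (mod 14641)

Hensel: r_{i+1} = r_i − f(r_i)/f′(r_i) mod 11^{i+2}, where f′(x) = 3x². Iterate:
  r_0 = 8 (mod 11)
  r_1 = 19 (mod 121)
  r_2 = 1108 (mod 1331)
  r_3 = 13087 (mod 14641)
Final: r = 13087 with f(r) ≡ 0 mod 11^4.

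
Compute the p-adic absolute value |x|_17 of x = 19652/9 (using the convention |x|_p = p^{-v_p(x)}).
|19652/9|_17 = 1/4913

Step 1 — compute v_17(x) by factoring powers of 17 out of the numerator and denominator: v_17(19652/9) = 3. Step 2 — apply |x|_p = p^{-v_p(x)} = 17^{-3} = 1/4913.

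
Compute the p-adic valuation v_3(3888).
v_3(3888) = 5

v_3(n) is the largest exponent k such that 3^k divides n. Factor out: 3888 = 3^5 · 16. (Sign doesn't affect v_p.) So v_3(3888) = 5.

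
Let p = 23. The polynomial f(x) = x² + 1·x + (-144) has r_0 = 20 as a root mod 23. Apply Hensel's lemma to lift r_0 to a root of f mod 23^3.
r_2 = 9174 (mod 12167)

Hensel: r_{i+1} = r_i − f(r_i)·(f′(r_i))^{-1} mod 23^{i+2}, f′(x) = 2x + 1. Iterate:
  r_0 = 20 (mod 23)
  r_1 = 181 (mod 529)
  r_2 = 9174 (mod 12167)
Final: r = 9174 satisfies f(r) ≡ 0 mod 23^3.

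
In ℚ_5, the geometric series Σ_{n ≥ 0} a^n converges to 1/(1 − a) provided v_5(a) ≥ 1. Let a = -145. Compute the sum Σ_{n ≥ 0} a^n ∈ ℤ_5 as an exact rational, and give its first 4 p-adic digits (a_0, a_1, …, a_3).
Σ a^n = 1/(1 − a) = 1/146;  first 4 digits = (1, 1, 0, 3)

v_5(a) = 1 ≥ 1, so the series converges in ℤ_5 to 1/(1 − a) = 1/(1 − (-145)) = 1/146. Expand this rational in ℤ_5: compute digits iteratively via d_i = x_i mod 5, x_{i+1} = (x_i − d_i)/5. The first 4 digits are (1, 1, 0, 3).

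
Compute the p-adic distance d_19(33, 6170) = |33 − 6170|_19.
d_19(33, 6170) = 1/361

Step 1 — x − y = 33 − 6170 = -6137. Step 2 — v_19(-6137) = 2 (factor: -6137 = −(19^2 · 17); the sign does not affect v_p). Step 3 — |x − y|_19 = 19^{-2} = 1/361.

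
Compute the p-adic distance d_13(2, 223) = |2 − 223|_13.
d_13(2, 223) = 1/13

Step 1 — x − y = 2 − 223 = -221. Step 2 — v_13(-221) = 1 (factor: -221 = −(13^1 · 17); the sign does not affect v_p). Step 3 — |x − y|_13 = 13^{-1} = 1/13.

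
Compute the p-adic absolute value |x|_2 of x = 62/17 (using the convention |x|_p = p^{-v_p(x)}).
|62/17|_2 = 1/2

Step 1 — compute v_2(x) by factoring powers of 2 out of the numerator and denominator: v_2(62/17) = 1. Step 2 — apply |x|_p = p^{-v_p(x)} = 2^{-1} = 1/2.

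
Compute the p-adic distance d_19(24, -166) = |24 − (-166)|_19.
d_19(24, -166) = 1/19

Step 1 — x − y = 24 − (-166) = 190. Step 2 — v_19(190) = 1 (factor: 190 = (19^1 · 10); the sign does not affect v_p). Step 3 — |x − y|_19 = 19^{-1} = 1/19.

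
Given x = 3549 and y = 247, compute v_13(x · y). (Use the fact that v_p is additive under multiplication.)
v_13(876603) = 3

v_p(x) = 2 (factor: 3549 = 13^2 · 21); v_p(y) = 1 (factor: 247 = 13^1 · 19). Additivity: v_p(xy) = v_p(x) + v_p(y) = 2 + 1 = 3. (Direct check: xy = 876603 = 13^3 · (399).)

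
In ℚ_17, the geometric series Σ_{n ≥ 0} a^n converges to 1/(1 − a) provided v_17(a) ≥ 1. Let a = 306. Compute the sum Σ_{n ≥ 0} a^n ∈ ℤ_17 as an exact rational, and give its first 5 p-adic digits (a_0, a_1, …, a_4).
Σ a^n = 1/(1 − a) = -1/305;  first 5 digits = (1, 1, 2, 3, 5)

v_17(a) = 1 ≥ 1, so the series converges in ℤ_17 to 1/(1 − a) = 1/(1 − 306) = -1/305. Expand this rational in ℤ_17: compute digits iteratively via d_i = x_i mod 17, x_{i+1} = (x_i − d_i)/17. The first 5 digits are (1, 1, 2, 3, 5).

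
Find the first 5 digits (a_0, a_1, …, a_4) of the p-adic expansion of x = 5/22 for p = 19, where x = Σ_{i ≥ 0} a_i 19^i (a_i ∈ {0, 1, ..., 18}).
(a_0, …, a_4) = (8, 16, 0, 6, 4)

v_19(5/22) = 0 (numerator and denominator both coprime to 19), so x ∈ ℤ_19^×. Compute digits iteratively via a_i = x_i mod 19, x_{i+1} = (x_i − a_i)/19, with x_0 = x:
  x_0 = 5/22;  a_0 = 8;  x_1 = (x_0 − 8)/19 = -9/22
  x_1 = -9/22;  a_1 = 16;  x_2 = (x_1 − 16)/19 = -19/22
  x_2 = -19/22;  a_2 = 0;  x_3 = (x_2 − 0)/19 = -1/22
  x_3 = -1/22;  a_3 = 6;  x_4 = (x_3 − 6)/19 = -7/22
  x_4 = -7/22;  a_4 = 4;  x_5 = (x_4 − 4)/19 = -5/22
Digits: (8, 16, 0, 6, 4).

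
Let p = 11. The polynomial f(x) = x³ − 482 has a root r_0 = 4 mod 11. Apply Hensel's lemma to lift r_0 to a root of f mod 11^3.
r_2 = 1137 (mod 1331)

Hensel: r_{i+1} = r_i − f(r_i)/f′(r_i) mod 11^{i+2}, where f′(x) = 3x². Iterate:
  r_0 = 4 (mod 11)
  r_1 = 48 (mod 121)
  r_2 = 1137 (mod 1331)
Final: r = 1137 with f(r) ≡ 0 mod 11^3.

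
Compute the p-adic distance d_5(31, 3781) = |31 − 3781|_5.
d_5(31, 3781) = 1/625

Step 1 — x − y = 31 − 3781 = -3750. Step 2 — v_5(-3750) = 4 (factor: -3750 = −(5^4 · 6); the sign does not affect v_p). Step 3 — |x − y|_5 = 5^{-4} = 1/625.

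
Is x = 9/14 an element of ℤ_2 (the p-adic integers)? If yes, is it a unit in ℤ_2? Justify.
x ∉ ℤ_2 (v_2(x) = -1 < 0)

ℤ_2 = {x ∈ ℚ_2 : v_2(x) ≥ 0} and ℤ_2^× = {x ∈ ℤ_2 : v_2(x) = 0}. Here v_2(9/14) = v_2(num) − v_2(den) = -1; compare against these criteria.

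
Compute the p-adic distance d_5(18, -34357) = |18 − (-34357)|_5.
d_5(18, -34357) = 1/3125

Step 1 — x − y = 18 − (-34357) = 34375. Step 2 — v_5(34375) = 5 (factor: 34375 = (5^5 · 11); the sign does not affect v_p). Step 3 — |x − y|_5 = 5^{-5} = 1/3125.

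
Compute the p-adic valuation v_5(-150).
v_5(-150) = 2

v_5(n) is the largest exponent k such that 5^k divides n. Factor out: -150 = -5^2 · 6. (Sign doesn't affect v_p.) So v_5(-150) = 2.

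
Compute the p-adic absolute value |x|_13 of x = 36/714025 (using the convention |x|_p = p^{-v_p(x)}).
|36/714025|_13 = 28561

Step 1 — compute v_13(x) by factoring powers of 13 out of the numerator and denominator: v_13(36/714025) = -4. Step 2 — apply |x|_p = p^{-v_p(x)} = 13^{4} = 28561.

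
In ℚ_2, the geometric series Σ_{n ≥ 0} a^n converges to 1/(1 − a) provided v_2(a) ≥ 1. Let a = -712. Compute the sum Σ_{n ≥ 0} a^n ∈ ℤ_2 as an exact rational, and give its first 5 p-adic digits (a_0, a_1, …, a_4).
Σ a^n = 1/(1 − a) = 1/713;  first 5 digits = (1, 0, 0, 1, 1)

v_2(a) = 3 ≥ 1, so the series converges in ℤ_2 to 1/(1 − a) = 1/(1 − (-712)) = 1/713. Expand this rational in ℤ_2: compute digits iteratively via d_i = x_i mod 2, x_{i+1} = (x_i − d_i)/2. The first 5 digits are (1, 0, 0, 1, 1).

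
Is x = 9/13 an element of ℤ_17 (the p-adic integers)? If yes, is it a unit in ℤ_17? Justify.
x ∈ ℤ_17^× (unit); v_17(x) = 0

ℤ_17 = {x ∈ ℚ_17 : v_17(x) ≥ 0} and ℤ_17^× = {x ∈ ℤ_17 : v_17(x) = 0}. Here v_17(9/13) = v_17(num) − v_17(den) = 0; compare against these criteria.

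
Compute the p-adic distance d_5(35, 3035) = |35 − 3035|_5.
d_5(35, 3035) = 1/125

Step 1 — x − y = 35 − 3035 = -3000. Step 2 — v_5(-3000) = 3 (factor: -3000 = −(5^3 · 24); the sign does not affect v_p). Step 3 — |x − y|_5 = 5^{-3} = 1/125.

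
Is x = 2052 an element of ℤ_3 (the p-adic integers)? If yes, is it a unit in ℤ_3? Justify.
x ∈ ℤ_3 but not a unit; v_3(x) = 3 > 0

ℤ_3 = {x ∈ ℚ_3 : v_3(x) ≥ 0} and ℤ_3^× = {x ∈ ℤ_3 : v_3(x) = 0}. Here v_3(2052) = v_3(num) − v_3(den) = 3; compare against these criteria.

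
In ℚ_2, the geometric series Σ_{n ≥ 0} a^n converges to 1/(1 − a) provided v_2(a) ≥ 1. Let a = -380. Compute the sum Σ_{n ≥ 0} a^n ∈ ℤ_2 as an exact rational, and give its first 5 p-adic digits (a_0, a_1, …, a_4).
Σ a^n = 1/(1 − a) = 1/381;  first 5 digits = (1, 0, 1, 0, 1)

v_2(a) = 2 ≥ 1, so the series converges in ℤ_2 to 1/(1 − a) = 1/(1 − (-380)) = 1/381. Expand this rational in ℤ_2: compute digits iteratively via d_i = x_i mod 2, x_{i+1} = (x_i − d_i)/2. The first 5 digits are (1, 0, 1, 0, 1).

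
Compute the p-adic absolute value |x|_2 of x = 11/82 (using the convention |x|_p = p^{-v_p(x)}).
|11/82|_2 = 2

Step 1 — compute v_2(x) by factoring powers of 2 out of the numerator and denominator: v_2(11/82) = -1. Step 2 — apply |x|_p = p^{-v_p(x)} = 2^{1} = 2.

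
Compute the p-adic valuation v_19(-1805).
v_19(-1805) = 2

v_19(n) is the largest exponent k such that 19^k divides n. Factor out: -1805 = -19^2 · 5. (Sign doesn't affect v_p.) So v_19(-1805) = 2.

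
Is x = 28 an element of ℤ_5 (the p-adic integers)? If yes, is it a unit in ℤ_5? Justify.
x ∈ ℤ_5^× (unit); v_5(x) = 0

ℤ_5 = {x ∈ ℚ_5 : v_5(x) ≥ 0} and ℤ_5^× = {x ∈ ℤ_5 : v_5(x) = 0}. Here v_5(28) = v_5(num) − v_5(den) = 0; compare against these criteria.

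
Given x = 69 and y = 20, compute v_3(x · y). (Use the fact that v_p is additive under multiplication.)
v_3(1380) = 1

v_p(x) = 1 (factor: 69 = 3^1 · 23); v_p(y) = 0 (factor: 20 = 3^0 · 20). Additivity: v_p(xy) = v_p(x) + v_p(y) = 1 + 0 = 1. (Direct check: xy = 1380 = 3^1 · (460).)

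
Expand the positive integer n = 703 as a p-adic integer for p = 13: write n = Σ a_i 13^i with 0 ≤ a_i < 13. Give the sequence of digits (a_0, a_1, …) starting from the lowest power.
(a_0, a_1, …) = (1, 2, 4)

Repeated division by 13 gives the digits low-to-high: 703 = 1 + 2·13^1 + 4·13^2. Digit sequence: (1, 2, 4).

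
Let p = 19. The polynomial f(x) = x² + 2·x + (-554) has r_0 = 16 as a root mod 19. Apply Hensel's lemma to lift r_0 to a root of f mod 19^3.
r_2 = 852 (mod 6859)

Hensel: r_{i+1} = r_i − f(r_i)·(f′(r_i))^{-1} mod 19^{i+2}, f′(x) = 2x + 2. Iterate:
  r_0 = 16 (mod 19)
  r_1 = 130 (mod 361)
  r_2 = 852 (mod 6859)
Final: r = 852 satisfies f(r) ≡ 0 mod 19^3.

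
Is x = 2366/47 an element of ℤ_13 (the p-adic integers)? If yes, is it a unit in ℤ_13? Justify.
x ∈ ℤ_13 but not a unit; v_13(x) = 2 > 0

ℤ_13 = {x ∈ ℚ_13 : v_13(x) ≥ 0} and ℤ_13^× = {x ∈ ℤ_13 : v_13(x) = 0}. Here v_13(2366/47) = v_13(num) − v_13(den) = 2; compare against these criteria.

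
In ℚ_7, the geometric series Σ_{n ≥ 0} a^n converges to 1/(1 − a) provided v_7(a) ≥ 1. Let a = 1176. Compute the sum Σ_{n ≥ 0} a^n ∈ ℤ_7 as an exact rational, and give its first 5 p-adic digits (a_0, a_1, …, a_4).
Σ a^n = 1/(1 − a) = -1/1175;  first 5 digits = (1, 0, 3, 3, 2)

v_7(a) = 2 ≥ 1, so the series converges in ℤ_7 to 1/(1 − a) = 1/(1 − 1176) = -1/1175. Expand this rational in ℤ_7: compute digits iteratively via d_i = x_i mod 7, x_{i+1} = (x_i − d_i)/7. The first 5 digits are (1, 0, 3, 3, 2).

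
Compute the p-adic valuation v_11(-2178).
v_11(-2178) = 2

v_11(n) is the largest exponent k such that 11^k divides n. Factor out: -2178 = -11^2 · 18. (Sign doesn't affect v_p.) So v_11(-2178) = 2.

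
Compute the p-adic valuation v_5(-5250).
v_5(-5250) = 3

v_5(n) is the largest exponent k such that 5^k divides n. Factor out: -5250 = -5^3 · 42. (Sign doesn't affect v_p.) So v_5(-5250) = 3.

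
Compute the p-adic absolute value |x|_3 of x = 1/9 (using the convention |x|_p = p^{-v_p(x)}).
|1/9|_3 = 9

Step 1 — compute v_3(x) by factoring powers of 3 out of the numerator and denominator: v_3(1/9) = -2. Step 2 — apply |x|_p = p^{-v_p(x)} = 3^{2} = 9.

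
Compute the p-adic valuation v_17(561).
v_17(561) = 1

v_17(n) is the largest exponent k such that 17^k divides n. Factor out: 561 = 17^1 · 33. (Sign doesn't affect v_p.) So v_17(561) = 1.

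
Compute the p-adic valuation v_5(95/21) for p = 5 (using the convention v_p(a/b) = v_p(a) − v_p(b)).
v_5(95/21) = 1

Factor powers of 5 from the numerator and denominator of the reduced fraction: 95 = 5^1 · 19 and 21 = 5^0 · 21. Apply v_p(a/b) = v_p(a) − v_p(b): v_5(95/21) = 1 − 0 = 1.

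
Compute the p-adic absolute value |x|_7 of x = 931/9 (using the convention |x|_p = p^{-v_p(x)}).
|931/9|_7 = 1/49

Step 1 — compute v_7(x) by factoring powers of 7 out of the numerator and denominator: v_7(931/9) = 2. Step 2 — apply |x|_p = p^{-v_p(x)} = 7^{-2} = 1/49.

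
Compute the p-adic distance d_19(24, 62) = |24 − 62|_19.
d_19(24, 62) = 1/19

Step 1 — x − y = 24 − 62 = -38. Step 2 — v_19(-38) = 1 (factor: -38 = −(19^1 · 2); the sign does not affect v_p). Step 3 — |x − y|_19 = 19^{-1} = 1/19.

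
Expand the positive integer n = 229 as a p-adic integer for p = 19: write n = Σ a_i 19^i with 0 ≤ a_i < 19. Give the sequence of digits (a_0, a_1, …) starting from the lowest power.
(a_0, a_1, …) = (1, 12)

Repeated division by 19 gives the digits low-to-high: 229 = 1 + 12·19^1. Digit sequence: (1, 12).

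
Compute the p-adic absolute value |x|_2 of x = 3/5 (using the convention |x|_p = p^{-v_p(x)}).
|3/5|_2 = 1

Step 1 — compute v_2(x) by factoring powers of 2 out of the numerator and denominator: v_2(3/5) = 0. Step 2 — apply |x|_p = p^{-v_p(x)} = 2^{0} = 1.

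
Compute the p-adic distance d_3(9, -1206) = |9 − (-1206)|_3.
d_3(9, -1206) = 1/243

Step 1 — x − y = 9 − (-1206) = 1215. Step 2 — v_3(1215) = 5 (factor: 1215 = (3^5 · 5); the sign does not affect v_p). Step 3 — |x − y|_3 = 3^{-5} = 1/243.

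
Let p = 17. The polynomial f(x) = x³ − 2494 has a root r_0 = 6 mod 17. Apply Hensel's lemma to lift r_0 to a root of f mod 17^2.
r_1 = 193 (mod 289)

Hensel: r_{i+1} = r_i − f(r_i)/f′(r_i) mod 17^{i+2}, where f′(x) = 3x². Iterate:
  r_0 = 6 (mod 17)
  r_1 = 193 (mod 289)
Final: r = 193 with f(r) ≡ 0 mod 17^2.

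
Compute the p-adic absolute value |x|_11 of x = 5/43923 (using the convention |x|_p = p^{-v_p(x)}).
|5/43923|_11 = 14641

Step 1 — compute v_11(x) by factoring powers of 11 out of the numerator and denominator: v_11(5/43923) = -4. Step 2 — apply |x|_p = p^{-v_p(x)} = 11^{4} = 14641.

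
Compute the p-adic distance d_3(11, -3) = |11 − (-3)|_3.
d_3(11, -3) = 1

Step 1 — x − y = 11 − (-3) = 14. Step 2 — v_3(14) = 0 (factor: 14 = (3^0 · 14); the sign does not affect v_p). Step 3 — |x − y|_3 = 3^{0} = 1.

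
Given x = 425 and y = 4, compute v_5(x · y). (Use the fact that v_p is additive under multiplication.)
v_5(1700) = 2

v_p(x) = 2 (factor: 425 = 5^2 · 17); v_p(y) = 0 (factor: 4 = 5^0 · 4). Additivity: v_p(xy) = v_p(x) + v_p(y) = 2 + 0 = 2. (Direct check: xy = 1700 = 5^2 · (68).)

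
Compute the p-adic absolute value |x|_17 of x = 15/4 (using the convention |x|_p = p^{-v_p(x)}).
|15/4|_17 = 1

Step 1 — compute v_17(x) by factoring powers of 17 out of the numerator and denominator: v_17(15/4) = 0. Step 2 — apply |x|_p = p^{-v_p(x)} = 17^{0} = 1.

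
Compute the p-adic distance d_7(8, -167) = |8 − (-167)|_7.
d_7(8, -167) = 1/7

Step 1 — x − y = 8 − (-167) = 175. Step 2 — v_7(175) = 1 (factor: 175 = (7^1 · 25); the sign does not affect v_p). Step 3 — |x − y|_7 = 7^{-1} = 1/7.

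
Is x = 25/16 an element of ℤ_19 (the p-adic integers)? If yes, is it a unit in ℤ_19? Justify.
x ∈ ℤ_19^× (unit); v_19(x) = 0

ℤ_19 = {x ∈ ℚ_19 : v_19(x) ≥ 0} and ℤ_19^× = {x ∈ ℤ_19 : v_19(x) = 0}. Here v_19(25/16) = v_19(num) − v_19(den) = 0; compare against these criteria.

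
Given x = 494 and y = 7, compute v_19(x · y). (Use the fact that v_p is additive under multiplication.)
v_19(3458) = 1

v_p(x) = 1 (factor: 494 = 19^1 · 26); v_p(y) = 0 (factor: 7 = 19^0 · 7). Additivity: v_p(xy) = v_p(x) + v_p(y) = 1 + 0 = 1. (Direct check: xy = 3458 = 19^1 · (182).)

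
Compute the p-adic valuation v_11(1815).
v_11(1815) = 2

v_11(n) is the largest exponent k such that 11^k divides n. Factor out: 1815 = 11^2 · 15. (Sign doesn't affect v_p.) So v_11(1815) = 2.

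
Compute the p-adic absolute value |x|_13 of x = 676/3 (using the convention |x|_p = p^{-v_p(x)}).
|676/3|_13 = 1/169

Step 1 — compute v_13(x) by factoring powers of 13 out of the numerator and denominator: v_13(676/3) = 2. Step 2 — apply |x|_p = p^{-v_p(x)} = 13^{-2} = 1/169.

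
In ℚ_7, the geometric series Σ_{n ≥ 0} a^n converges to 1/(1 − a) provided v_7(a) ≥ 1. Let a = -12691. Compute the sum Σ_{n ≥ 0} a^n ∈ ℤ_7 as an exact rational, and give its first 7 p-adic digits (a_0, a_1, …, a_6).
Σ a^n = 1/(1 − a) = 1/12692;  first 7 digits = (1, 0, 0, 5, 1, 6, 3)

v_7(a) = 3 ≥ 1, so the series converges in ℤ_7 to 1/(1 − a) = 1/(1 − (-12691)) = 1/12692. Expand this rational in ℤ_7: compute digits iteratively via d_i = x_i mod 7, x_{i+1} = (x_i − d_i)/7. The first 7 digits are (1, 0, 0, 5, 1, 6, 3).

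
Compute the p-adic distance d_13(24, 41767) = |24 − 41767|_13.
d_13(24, 41767) = 1/2197

Step 1 — x − y = 24 − 41767 = -41743. Step 2 — v_13(-41743) = 3 (factor: -41743 = −(13^3 · 19); the sign does not affect v_p). Step 3 — |x − y|_13 = 13^{-3} = 1/2197.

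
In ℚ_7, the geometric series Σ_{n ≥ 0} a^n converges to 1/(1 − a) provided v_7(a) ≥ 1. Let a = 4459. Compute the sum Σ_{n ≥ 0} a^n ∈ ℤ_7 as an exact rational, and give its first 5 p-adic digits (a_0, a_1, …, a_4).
Σ a^n = 1/(1 − a) = -1/4458;  first 5 digits = (1, 0, 0, 6, 1)

v_7(a) = 3 ≥ 1, so the series converges in ℤ_7 to 1/(1 − a) = 1/(1 − 4459) = -1/4458. Expand this rational in ℤ_7: compute digits iteratively via d_i = x_i mod 7, x_{i+1} = (x_i − d_i)/7. The first 5 digits are (1, 0, 0, 6, 1).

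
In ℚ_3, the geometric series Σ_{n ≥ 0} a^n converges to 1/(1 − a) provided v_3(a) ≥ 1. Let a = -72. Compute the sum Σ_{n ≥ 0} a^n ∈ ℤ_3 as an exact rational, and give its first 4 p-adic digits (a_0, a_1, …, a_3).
Σ a^n = 1/(1 − a) = 1/73;  first 4 digits = (1, 0, 1, 0)

v_3(a) = 2 ≥ 1, so the series converges in ℤ_3 to 1/(1 − a) = 1/(1 − (-72)) = 1/73. Expand this rational in ℤ_3: compute digits iteratively via d_i = x_i mod 3, x_{i+1} = (x_i − d_i)/3. The first 4 digits are (1, 0, 1, 0).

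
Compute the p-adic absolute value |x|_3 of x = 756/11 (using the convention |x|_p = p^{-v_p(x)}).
|756/11|_3 = 1/27

Step 1 — compute v_3(x) by factoring powers of 3 out of the numerator and denominator: v_3(756/11) = 3. Step 2 — apply |x|_p = p^{-v_p(x)} = 3^{-3} = 1/27.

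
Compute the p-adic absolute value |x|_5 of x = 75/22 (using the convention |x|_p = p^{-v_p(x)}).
|75/22|_5 = 1/25

Step 1 — compute v_5(x) by factoring powers of 5 out of the numerator and denominator: v_5(75/22) = 2. Step 2 — apply |x|_p = p^{-v_p(x)} = 5^{-2} = 1/25.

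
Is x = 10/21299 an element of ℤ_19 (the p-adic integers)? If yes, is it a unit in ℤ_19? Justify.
x ∉ ℤ_19 (v_19(x) = -2 < 0)

ℤ_19 = {x ∈ ℚ_19 : v_19(x) ≥ 0} and ℤ_19^× = {x ∈ ℤ_19 : v_19(x) = 0}. Here v_19(10/21299) = v_19(num) − v_19(den) = -2; compare against these criteria.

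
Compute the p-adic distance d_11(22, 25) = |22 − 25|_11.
d_11(22, 25) = 1

Step 1 — x − y = 22 − 25 = -3. Step 2 — v_11(-3) = 0 (factor: -3 = −(11^0 · 3); the sign does not affect v_p). Step 3 — |x − y|_11 = 11^{0} = 1.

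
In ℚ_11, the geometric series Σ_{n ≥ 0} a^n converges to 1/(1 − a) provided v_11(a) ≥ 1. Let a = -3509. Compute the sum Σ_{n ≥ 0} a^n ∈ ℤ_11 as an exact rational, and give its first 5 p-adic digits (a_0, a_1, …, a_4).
Σ a^n = 1/(1 − a) = 1/3510;  first 5 digits = (1, 0, 4, 8, 4)

v_11(a) = 2 ≥ 1, so the series converges in ℤ_11 to 1/(1 − a) = 1/(1 − (-3509)) = 1/3510. Expand this rational in ℤ_11: compute digits iteratively via d_i = x_i mod 11, x_{i+1} = (x_i − d_i)/11. The first 5 digits are (1, 0, 4, 8, 4).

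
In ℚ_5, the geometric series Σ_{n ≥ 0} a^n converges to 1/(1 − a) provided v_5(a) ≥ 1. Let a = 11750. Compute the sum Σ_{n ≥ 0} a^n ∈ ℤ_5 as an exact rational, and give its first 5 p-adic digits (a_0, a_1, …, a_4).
Σ a^n = 1/(1 − a) = -1/11749;  first 5 digits = (1, 0, 0, 4, 3)

v_5(a) = 3 ≥ 1, so the series converges in ℤ_5 to 1/(1 − a) = 1/(1 − 11750) = -1/11749. Expand this rational in ℤ_5: compute digits iteratively via d_i = x_i mod 5, x_{i+1} = (x_i − d_i)/5. The first 5 digits are (1, 0, 0, 4, 3).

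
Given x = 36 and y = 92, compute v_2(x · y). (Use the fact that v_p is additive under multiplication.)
v_2(3312) = 4

v_p(x) = 2 (factor: 36 = 2^2 · 9); v_p(y) = 2 (factor: 92 = 2^2 · 23). Additivity: v_p(xy) = v_p(x) + v_p(y) = 2 + 2 = 4. (Direct check: xy = 3312 = 2^4 · (207).)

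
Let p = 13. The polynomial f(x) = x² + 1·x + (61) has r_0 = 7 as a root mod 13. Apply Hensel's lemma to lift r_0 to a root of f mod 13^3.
r_2 = 540 (mod 2197)

Hensel: r_{i+1} = r_i − f(r_i)·(f′(r_i))^{-1} mod 13^{i+2}, f′(x) = 2x + 1. Iterate:
  r_0 = 7 (mod 13)
  r_1 = 33 (mod 169)
  r_2 = 540 (mod 2197)
Final: r = 540 satisfies f(r) ≡ 0 mod 13^3.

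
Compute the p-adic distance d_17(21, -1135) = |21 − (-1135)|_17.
d_17(21, -1135) = 1/289

Step 1 — x − y = 21 − (-1135) = 1156. Step 2 — v_17(1156) = 2 (factor: 1156 = (17^2 · 4); the sign does not affect v_p). Step 3 — |x − y|_17 = 17^{-2} = 1/289.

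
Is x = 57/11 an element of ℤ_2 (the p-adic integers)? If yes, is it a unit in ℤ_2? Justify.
x ∈ ℤ_2^× (unit); v_2(x) = 0

ℤ_2 = {x ∈ ℚ_2 : v_2(x) ≥ 0} and ℤ_2^× = {x ∈ ℤ_2 : v_2(x) = 0}. Here v_2(57/11) = v_2(num) − v_2(den) = 0; compare against these criteria.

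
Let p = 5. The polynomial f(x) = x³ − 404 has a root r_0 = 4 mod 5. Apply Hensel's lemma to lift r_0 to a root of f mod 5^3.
r_2 = 109 (mod 125)

Hensel: r_{i+1} = r_i − f(r_i)/f′(r_i) mod 5^{i+2}, where f′(x) = 3x². Iterate:
  r_0 = 4 (mod 5)
  r_1 = 9 (mod 25)
  r_2 = 109 (mod 125)
Final: r = 109 with f(r) ≡ 0 mod 5^3.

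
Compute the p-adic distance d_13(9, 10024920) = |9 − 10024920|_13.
d_13(9, 10024920) = 1/371293

Step 1 — x − y = 9 − 10024920 = -10024911. Step 2 — v_13(-10024911) = 5 (factor: -10024911 = −(13^5 · 27); the sign does not affect v_p). Step 3 — |x − y|_13 = 13^{-5} = 1/371293.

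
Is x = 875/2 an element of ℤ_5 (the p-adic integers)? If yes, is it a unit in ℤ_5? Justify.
x ∈ ℤ_5 but not a unit; v_5(x) = 3 > 0

ℤ_5 = {x ∈ ℚ_5 : v_5(x) ≥ 0} and ℤ_5^× = {x ∈ ℤ_5 : v_5(x) = 0}. Here v_5(875/2) = v_5(num) − v_5(den) = 3; compare against these criteria.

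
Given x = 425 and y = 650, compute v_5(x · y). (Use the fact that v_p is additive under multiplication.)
v_5(276250) = 4

v_p(x) = 2 (factor: 425 = 5^2 · 17); v_p(y) = 2 (factor: 650 = 5^2 · 26). Additivity: v_p(xy) = v_p(x) + v_p(y) = 2 + 2 = 4. (Direct check: xy = 276250 = 5^4 · (442).)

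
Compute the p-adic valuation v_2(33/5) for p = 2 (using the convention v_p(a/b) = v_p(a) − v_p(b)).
v_2(33/5) = 0

Factor powers of 2 from the numerator and denominator of the reduced fraction: 33 = 2^0 · 33 and 5 = 2^0 · 5. Apply v_p(a/b) = v_p(a) − v_p(b): v_2(33/5) = 0 − 0 = 0.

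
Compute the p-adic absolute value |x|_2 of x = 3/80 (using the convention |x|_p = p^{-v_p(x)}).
|3/80|_2 = 16

Step 1 — compute v_2(x) by factoring powers of 2 out of the numerator and denominator: v_2(3/80) = -4. Step 2 — apply |x|_p = p^{-v_p(x)} = 2^{4} = 16.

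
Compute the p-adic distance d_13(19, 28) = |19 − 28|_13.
d_13(19, 28) = 1

Step 1 — x − y = 19 − 28 = -9. Step 2 — v_13(-9) = 0 (factor: -9 = −(13^0 · 9); the sign does not affect v_p). Step 3 — |x − y|_13 = 13^{0} = 1.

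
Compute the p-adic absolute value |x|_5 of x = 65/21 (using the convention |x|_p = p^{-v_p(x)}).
|65/21|_5 = 1/5

Step 1 — compute v_5(x) by factoring powers of 5 out of the numerator and denominator: v_5(65/21) = 1. Step 2 — apply |x|_p = p^{-v_p(x)} = 5^{-1} = 1/5.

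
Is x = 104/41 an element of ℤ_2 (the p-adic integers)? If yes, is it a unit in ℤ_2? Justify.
x ∈ ℤ_2 but not a unit; v_2(x) = 3 > 0

ℤ_2 = {x ∈ ℚ_2 : v_2(x) ≥ 0} and ℤ_2^× = {x ∈ ℤ_2 : v_2(x) = 0}. Here v_2(104/41) = v_2(num) − v_2(den) = 3; compare against these criteria.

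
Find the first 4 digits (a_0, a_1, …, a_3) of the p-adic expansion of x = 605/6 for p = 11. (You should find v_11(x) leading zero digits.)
(a_0, …, a_3) = (0, 0, 10, 1)

v_11(605/6) = 2, so a_0 = ... = a_1 = 0. Factor out: x = 11^2 · u with u = 5/6 a unit in ℤ_11. Expand u iteratively via a_{v+i} = u_i mod 11, u_{i+1} = (u_i − a_{v+i})/11:
  u_0 = 5/6;  a_2 = 10;  u_1 = (u_0 − 10)/11 = -5/6
  u_1 = -5/6;  a_3 = 1;  u_2 = (u_1 − 1)/11 = -1/6
Digits: (0, 0, 10, 1).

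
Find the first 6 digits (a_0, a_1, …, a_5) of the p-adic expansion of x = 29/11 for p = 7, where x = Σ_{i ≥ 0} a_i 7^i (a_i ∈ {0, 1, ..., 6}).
(a_0, …, a_5) = (2, 2, 1, 3, 4, 0)

v_7(29/11) = 0 (numerator and denominator both coprime to 7), so x ∈ ℤ_7^×. Compute digits iteratively via a_i = x_i mod 7, x_{i+1} = (x_i − a_i)/7, with x_0 = x:
  x_0 = 29/11;  a_0 = 2;  x_1 = (x_0 − 2)/7 = 1/11
  x_1 = 1/11;  a_1 = 2;  x_2 = (x_1 − 2)/7 = -3/11
  x_2 = -3/11;  a_2 = 1;  x_3 = (x_2 − 1)/7 = -2/11
  x_3 = -2/11;  a_3 = 3;  x_4 = (x_3 − 3)/7 = -5/11
  x_4 = -5/11;  a_4 = 4;  x_5 = (x_4 − 4)/7 = -7/11
  x_5 = -7/11;  a_5 = 0;  x_6 = (x_5 − 0)/7 = -1/11
Digits: (2, 2, 1, 3, 4, 0).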